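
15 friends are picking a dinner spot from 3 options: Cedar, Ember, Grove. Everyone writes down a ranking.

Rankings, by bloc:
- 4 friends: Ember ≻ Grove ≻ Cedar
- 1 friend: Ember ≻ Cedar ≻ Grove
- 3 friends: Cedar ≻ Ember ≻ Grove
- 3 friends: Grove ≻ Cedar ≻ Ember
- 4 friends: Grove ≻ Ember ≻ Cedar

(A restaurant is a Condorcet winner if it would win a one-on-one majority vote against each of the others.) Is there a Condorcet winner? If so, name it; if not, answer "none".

Pairwise majorities:
Cedar vs Ember: Ember wins 9–6.
Cedar–Grove: Grove 11–4.
Ember vs Grove: Ember, 8–7.
Ember beats each of Cedar, Grove — Ember is the Condorcet winner.

Ember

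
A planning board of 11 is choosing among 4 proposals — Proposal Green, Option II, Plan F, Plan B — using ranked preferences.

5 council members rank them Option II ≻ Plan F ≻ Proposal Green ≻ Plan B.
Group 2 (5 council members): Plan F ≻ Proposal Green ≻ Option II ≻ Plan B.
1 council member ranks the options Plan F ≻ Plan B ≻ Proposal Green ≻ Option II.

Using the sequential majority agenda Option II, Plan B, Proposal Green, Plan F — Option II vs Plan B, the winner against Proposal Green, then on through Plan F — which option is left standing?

Plan F

Round 1: Option II vs Plan B — 10–1, Option II advances.
Round 2: Option II vs Proposal Green — 5–6, Proposal Green advances.
Round 3: Proposal Green vs Plan F — 0–11, Plan F advances.
Plan F survives the agenda.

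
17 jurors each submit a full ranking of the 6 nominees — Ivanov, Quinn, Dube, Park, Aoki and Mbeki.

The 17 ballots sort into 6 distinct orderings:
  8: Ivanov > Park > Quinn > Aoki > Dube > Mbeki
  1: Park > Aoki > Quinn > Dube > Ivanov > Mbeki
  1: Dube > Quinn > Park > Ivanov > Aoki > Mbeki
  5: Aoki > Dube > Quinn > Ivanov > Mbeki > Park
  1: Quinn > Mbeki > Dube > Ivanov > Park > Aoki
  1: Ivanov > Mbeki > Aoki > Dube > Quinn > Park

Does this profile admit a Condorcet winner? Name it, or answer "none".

Pairwise majorities:
Ivanov vs Quinn: Ivanov, 9–8.
Ivanov vs Dube: Ivanov, 9–8.
Ivanov vs Park: Ivanov wins 15–2.
Ivanov–Aoki: Ivanov 11–6.
Ivanov–Mbeki: Ivanov 16–1.
Quinn vs Dube: Quinn wins 10–7.
Quinn vs Park: Park wins 9–8.
Quinn–Aoki: Quinn 10–7.
Quinn vs Mbeki: Quinn wins 16–1.
Dube–Park: Park 9–8.
Dube vs Aoki: Aoki, 15–2.
Dube vs Mbeki: Dube wins 15–2.
Park vs Aoki: Park wins 11–6.
Park vs Mbeki: Park, 10–7.
Aoki vs Mbeki: Aoki, 15–2.
Ivanov defeats every rival head-to-head and is the Condorcet winner.

Ivanov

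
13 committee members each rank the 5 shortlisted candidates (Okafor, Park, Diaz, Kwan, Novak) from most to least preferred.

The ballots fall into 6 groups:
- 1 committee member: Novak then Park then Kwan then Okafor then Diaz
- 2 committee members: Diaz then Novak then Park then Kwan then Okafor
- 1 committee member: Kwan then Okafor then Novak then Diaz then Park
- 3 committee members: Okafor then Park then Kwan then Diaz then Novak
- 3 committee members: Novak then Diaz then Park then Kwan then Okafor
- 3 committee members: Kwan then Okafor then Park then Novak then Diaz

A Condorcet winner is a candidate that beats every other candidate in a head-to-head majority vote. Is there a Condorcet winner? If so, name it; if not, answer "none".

none

Pairwise majorities:
Okafor–Park: Okafor 7–6.
Okafor vs Diaz: Okafor wins 8–5.
Okafor vs Kwan: Kwan wins 10–3.
Okafor vs Novak: Okafor wins 7–6.
Park vs Diaz: Park wins 7–6.
Park vs Kwan: Park wins 9–4.
Park vs Novak: Novak, 7–6.
Diaz–Kwan: Kwan 8–5.
Diaz vs Novak: Novak wins 8–5.
Kwan–Novak: Kwan 7–6.
Every candidate loses at least once (Okafor loses to Kwan; Park loses to Okafor; Diaz loses to Okafor; Kwan loses to Park; Novak loses to Okafor). The majority relation contains the cycle Okafor → Park → Kwan → Okafor, so there is no Condorcet winner.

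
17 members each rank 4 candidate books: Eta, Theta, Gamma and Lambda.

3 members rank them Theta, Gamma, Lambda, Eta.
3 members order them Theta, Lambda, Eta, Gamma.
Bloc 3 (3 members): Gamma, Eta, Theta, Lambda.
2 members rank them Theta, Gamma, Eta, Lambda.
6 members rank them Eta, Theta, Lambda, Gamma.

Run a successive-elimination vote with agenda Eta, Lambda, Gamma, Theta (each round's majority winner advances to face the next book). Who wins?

Eta

Round 1: Eta vs Lambda — 11–6, Eta advances.
Round 2: Eta vs Gamma — 9–8, Eta advances.
Round 3: Eta vs Theta — 9–8, Eta advances.
Eta survives the agenda.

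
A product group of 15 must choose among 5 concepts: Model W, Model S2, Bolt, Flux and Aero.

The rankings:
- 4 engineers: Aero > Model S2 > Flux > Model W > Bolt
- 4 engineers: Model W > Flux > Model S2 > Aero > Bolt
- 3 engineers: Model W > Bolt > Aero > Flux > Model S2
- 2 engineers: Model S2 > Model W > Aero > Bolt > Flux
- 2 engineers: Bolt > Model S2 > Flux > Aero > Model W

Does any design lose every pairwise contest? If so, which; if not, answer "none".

Head-to-head results (15 engineers):
Model W vs Model S2: Model S2, 8–7.
Model W–Bolt: Model W 13–2.
Model W vs Flux: 9 to 6, Model W.
Model W vs Aero: Model W wins 9–6.
Model S2 vs Bolt: Model S2, 10–5.
Model S2 vs Flux: 8 to 7, Model S2.
Model S2 vs Aero: Model S2, 8–7.
Bolt vs Flux: Bolt is ranked higher on 3+2+2 = 7 ballots, Flux on 8. Flux wins 8–7.
Bolt vs Aero: Aero wins 10–5.
Flux vs Aero: Aero wins 9–6.
Bolt loses to every other design — it is the Condorcet loser.

Bolt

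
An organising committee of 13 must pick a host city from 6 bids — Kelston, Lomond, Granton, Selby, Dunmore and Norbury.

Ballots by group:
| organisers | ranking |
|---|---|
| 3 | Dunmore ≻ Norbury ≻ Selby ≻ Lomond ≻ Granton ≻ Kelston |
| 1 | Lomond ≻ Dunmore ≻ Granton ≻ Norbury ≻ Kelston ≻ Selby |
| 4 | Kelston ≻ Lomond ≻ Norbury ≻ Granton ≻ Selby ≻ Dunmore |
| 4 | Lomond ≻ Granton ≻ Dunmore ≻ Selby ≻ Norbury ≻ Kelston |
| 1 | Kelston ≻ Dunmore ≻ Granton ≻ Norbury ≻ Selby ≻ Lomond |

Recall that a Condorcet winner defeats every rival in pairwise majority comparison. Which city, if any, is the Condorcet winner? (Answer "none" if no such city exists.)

Pairwise majorities:
Kelston vs Lomond: Lomond wins 8–5.
Kelston–Granton: Granton 8–5.
Kelston vs Selby: Selby wins 7–6.
Kelston vs Dunmore: Dunmore wins 8–5.
Kelston–Norbury: Norbury 8–5.
Lomond vs Granton: Lomond wins 12–1.
Lomond vs Selby: Lomond wins 9–4.
Lomond–Dunmore: Lomond 9–4.
Lomond vs Norbury: Lomond wins 9–4.
Granton vs Selby: Granton wins 10–3.
Granton vs Dunmore: Granton, 8–5.
Granton vs Norbury: Norbury wins 7–6.
Selby vs Dunmore: Dunmore, 9–4.
Selby vs Norbury: Norbury, 9–4.
Dunmore–Norbury: Dunmore 9–4.
Lomond beats each of Kelston, Granton, Selby, Dunmore, Norbury — Lomond is the Condorcet winner.

Lomond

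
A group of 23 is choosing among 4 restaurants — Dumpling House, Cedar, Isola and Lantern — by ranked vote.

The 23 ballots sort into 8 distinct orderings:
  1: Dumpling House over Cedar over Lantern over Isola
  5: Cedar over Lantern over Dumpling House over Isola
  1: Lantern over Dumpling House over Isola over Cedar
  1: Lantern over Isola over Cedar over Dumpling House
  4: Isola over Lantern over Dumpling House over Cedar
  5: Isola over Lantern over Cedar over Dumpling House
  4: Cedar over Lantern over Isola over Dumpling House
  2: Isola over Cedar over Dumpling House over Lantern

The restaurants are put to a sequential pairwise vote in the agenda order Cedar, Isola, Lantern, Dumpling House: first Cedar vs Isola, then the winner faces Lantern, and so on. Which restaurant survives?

Lantern

Round 1: Cedar vs Isola — 10–13, Isola advances.
Round 2: Isola vs Lantern — 11–12, Lantern advances.
Round 3: Lantern vs Dumpling House — 20–3, Lantern advances.
The agenda winner is Lantern.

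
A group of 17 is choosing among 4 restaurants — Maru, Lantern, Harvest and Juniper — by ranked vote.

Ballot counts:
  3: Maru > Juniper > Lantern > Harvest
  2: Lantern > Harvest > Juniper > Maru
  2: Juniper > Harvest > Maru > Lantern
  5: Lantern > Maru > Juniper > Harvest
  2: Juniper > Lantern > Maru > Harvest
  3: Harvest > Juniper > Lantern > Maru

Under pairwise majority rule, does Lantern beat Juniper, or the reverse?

Ballots ranking Lantern above Juniper: 2 + 5 = 7.
Ballots ranking Juniper above Lantern: 17 − 7 = 10.
Juniper wins the head-to-head 10–7.

Juniper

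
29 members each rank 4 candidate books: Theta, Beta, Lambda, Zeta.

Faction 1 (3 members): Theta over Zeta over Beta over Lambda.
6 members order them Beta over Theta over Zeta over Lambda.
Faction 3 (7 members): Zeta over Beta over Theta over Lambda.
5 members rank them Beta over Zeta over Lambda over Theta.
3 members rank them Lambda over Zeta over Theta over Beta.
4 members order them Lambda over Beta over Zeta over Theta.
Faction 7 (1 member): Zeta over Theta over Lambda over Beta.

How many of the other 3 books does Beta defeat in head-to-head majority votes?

3

Beta against each rival (29 members):
Beta vs Theta: Beta, 22–7.
Beta vs Lambda: 3+6+7+5 = 21 for Beta, 8 for Lambda — Beta by 21–8.
Beta vs Zeta: Beta, 15–14.
Beta beats Theta, Lambda, Zeta — 3 pairwise wins.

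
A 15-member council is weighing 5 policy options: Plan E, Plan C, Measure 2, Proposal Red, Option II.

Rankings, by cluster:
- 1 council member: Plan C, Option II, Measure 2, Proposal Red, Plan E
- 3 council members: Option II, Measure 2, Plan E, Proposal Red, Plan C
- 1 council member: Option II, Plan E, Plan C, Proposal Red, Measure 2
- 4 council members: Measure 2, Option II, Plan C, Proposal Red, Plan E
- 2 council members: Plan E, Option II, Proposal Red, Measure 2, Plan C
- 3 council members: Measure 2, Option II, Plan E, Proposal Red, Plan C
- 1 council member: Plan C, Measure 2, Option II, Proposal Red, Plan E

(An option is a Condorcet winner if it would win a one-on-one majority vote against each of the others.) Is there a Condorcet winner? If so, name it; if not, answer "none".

Check each pair by majority over 15 ballots:
Plan E–Plan C: Plan E 9–6.
Plan E vs Measure 2: 1+2 = 3 for Plan E, 12 for Measure 2 — Measure 2 by 12–3.
Plan E vs Proposal Red: Plan E is ranked higher on 3+1+2+3 = 9 ballots, Proposal Red on 6. Plan E wins 9–6.
Plan E vs Option II: Option II wins 13–2.
Plan C vs Measure 2: Plan C is ranked higher on 1+1+1 = 3 ballots, Measure 2 on 12. Measure 2 wins 12–3.
Plan C vs Proposal Red: Plan C is ranked higher on 1+1+4+1 = 7 ballots, Proposal Red on 8. Proposal Red wins 8–7.
Plan C vs Option II: Option II, 13–2.
Measure 2 vs Proposal Red: Measure 2 wins 12–3.
Measure 2 vs Option II: 8 to 7, Measure 2.
Proposal Red vs Option II: Option II, 15–0.
Measure 2 beats each of Plan E, Plan C, Proposal Red, Option II — Measure 2 is the Condorcet winner.

Measure 2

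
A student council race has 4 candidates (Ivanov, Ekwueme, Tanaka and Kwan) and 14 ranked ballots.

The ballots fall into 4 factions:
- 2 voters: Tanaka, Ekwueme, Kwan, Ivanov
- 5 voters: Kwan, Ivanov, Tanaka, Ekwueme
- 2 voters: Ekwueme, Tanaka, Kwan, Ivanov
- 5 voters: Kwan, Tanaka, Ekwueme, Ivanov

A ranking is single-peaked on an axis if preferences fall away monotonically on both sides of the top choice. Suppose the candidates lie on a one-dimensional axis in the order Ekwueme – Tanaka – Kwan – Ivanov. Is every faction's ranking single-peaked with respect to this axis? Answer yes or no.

yes

Axis positions: Ekwueme=1, Tanaka=2, Kwan=3, Ivanov=4.
Faction 1 (peak Tanaka at position 2): ranking walks positions 2-1-3-4, expanding outward from the peak — single-peaked.
Faction 2 (peak Kwan at position 3): ranking walks positions 3-4-2-1, expanding outward from the peak — single-peaked.
Faction 3 (peak Ekwueme at position 1): ranking walks positions 1-2-3-4, expanding outward from the peak — single-peaked.
Faction 4 (peak Kwan at position 3): ranking walks positions 3-2-1-4, expanding outward from the peak — single-peaked.
Every ranking is single-peaked on this axis.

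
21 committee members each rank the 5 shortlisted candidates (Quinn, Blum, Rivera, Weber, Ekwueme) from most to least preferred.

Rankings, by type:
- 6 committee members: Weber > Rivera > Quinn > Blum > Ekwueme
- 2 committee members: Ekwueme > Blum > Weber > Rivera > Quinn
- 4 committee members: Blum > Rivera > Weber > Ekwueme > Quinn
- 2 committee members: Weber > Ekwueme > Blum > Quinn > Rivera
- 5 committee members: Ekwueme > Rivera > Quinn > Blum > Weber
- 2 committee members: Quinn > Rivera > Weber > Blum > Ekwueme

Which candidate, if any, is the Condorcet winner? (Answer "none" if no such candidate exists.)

Rivera

Pairwise majorities:
Quinn–Blum: Quinn 13–8.
Quinn vs Rivera: Rivera, 17–4.
Quinn vs Weber: Weber wins 14–7.
Quinn vs Ekwueme: Ekwueme, 13–8.
Blum–Rivera: Rivera 13–8.
Blum vs Weber: Blum wins 11–10.
Blum–Ekwueme: Blum 12–9.
Rivera vs Weber: Rivera, 11–10.
Rivera vs Ekwueme: Rivera wins 12–9.
Weber vs Ekwueme: Weber wins 14–7.
Rivera beats each of Quinn, Blum, Weber, Ekwueme — Rivera is the Condorcet winner.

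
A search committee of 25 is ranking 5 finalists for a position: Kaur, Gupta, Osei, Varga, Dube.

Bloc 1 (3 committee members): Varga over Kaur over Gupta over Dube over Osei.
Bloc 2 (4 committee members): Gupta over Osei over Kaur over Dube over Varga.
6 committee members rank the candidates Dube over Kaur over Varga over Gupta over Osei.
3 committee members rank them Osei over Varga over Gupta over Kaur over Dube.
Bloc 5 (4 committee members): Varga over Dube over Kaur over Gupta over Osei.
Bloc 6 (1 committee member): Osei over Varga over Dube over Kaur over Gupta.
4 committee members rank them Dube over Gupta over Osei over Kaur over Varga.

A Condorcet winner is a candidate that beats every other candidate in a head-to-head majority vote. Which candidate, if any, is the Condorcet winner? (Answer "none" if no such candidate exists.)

Dube

Head-to-head results (25 committee members):
Kaur vs Gupta: Kaur wins 14–11.
Kaur vs Osei: Kaur, 13–12.
Kaur vs Varga: Kaur, 14–11.
Kaur vs Dube: 3+4+3 = 10 for Kaur, 15 for Dube — Dube by 15–10.
Gupta vs Osei: Gupta wins 21–4.
Gupta–Varga: Varga 17–8.
Gupta vs Dube: Gupta is ranked higher on 3+4+3 = 10 ballots, Dube on 15. Dube wins 15–10.
Osei–Varga: Varga 13–12.
Osei vs Dube: Dube, 17–8.
Varga vs Dube: Dube, 14–11.
Dube wins every pairwise contest, so Dube is the Condorcet winner.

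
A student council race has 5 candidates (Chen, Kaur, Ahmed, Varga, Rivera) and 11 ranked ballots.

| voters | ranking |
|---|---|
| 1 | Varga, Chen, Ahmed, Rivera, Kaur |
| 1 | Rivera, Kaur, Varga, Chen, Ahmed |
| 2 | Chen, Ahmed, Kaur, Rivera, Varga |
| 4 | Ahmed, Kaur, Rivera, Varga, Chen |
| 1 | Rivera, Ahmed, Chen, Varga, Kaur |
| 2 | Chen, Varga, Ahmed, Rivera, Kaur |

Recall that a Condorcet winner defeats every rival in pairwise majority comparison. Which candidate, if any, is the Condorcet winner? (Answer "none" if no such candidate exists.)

Pairwise majorities:
Chen vs Kaur: Chen preferred on 1+2+1+2 = 6 ballots; Chen wins 6–5.
Chen vs Ahmed: 1+1+2+2 = 6 for Chen, 5 for Ahmed — Chen by 6–5.
Chen vs Varga: Chen is ranked higher on 2+1+2 = 5 ballots, Varga on 6. Varga wins 6–5.
Chen vs Rivera: 1+2+2 = 5 for Chen, 6 for Rivera — Rivera by 6–5.
Kaur vs Ahmed: Kaur is ranked higher on 1 ballot, Ahmed on 10. Ahmed wins 10–1.
Kaur vs Varga: 7 to 4, Kaur.
Kaur vs Rivera: 2+4 = 6 for Kaur, 5 for Rivera — Kaur by 6–5.
Ahmed vs Varga: 7 to 4, Ahmed.
Ahmed vs Rivera: Ahmed preferred on 1+2+4+2 = 9 ballots; Ahmed wins 9–2.
Varga vs Rivera: 3 to 8, Rivera.
Every candidate loses at least once (Chen loses to Varga; Kaur loses to Chen; Ahmed loses to Chen; Varga loses to Kaur; Rivera loses to Kaur). The majority relation contains the cycle Chen → Kaur → Varga → Chen, so there is no Condorcet winner.

none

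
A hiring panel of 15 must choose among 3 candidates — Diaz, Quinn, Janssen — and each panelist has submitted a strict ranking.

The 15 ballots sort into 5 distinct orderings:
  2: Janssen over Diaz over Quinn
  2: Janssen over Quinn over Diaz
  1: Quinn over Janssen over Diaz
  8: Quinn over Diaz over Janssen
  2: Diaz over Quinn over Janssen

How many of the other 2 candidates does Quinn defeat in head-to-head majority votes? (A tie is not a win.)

2

Quinn against each rival (15 committee members):
Quinn vs Diaz: Quinn is ranked higher on 2+1+8 = 11 ballots, Diaz on 4. Quinn wins 11–4.
Quinn vs Janssen: 11 to 4, Quinn.
Quinn beats Diaz, Janssen — 2 pairwise wins.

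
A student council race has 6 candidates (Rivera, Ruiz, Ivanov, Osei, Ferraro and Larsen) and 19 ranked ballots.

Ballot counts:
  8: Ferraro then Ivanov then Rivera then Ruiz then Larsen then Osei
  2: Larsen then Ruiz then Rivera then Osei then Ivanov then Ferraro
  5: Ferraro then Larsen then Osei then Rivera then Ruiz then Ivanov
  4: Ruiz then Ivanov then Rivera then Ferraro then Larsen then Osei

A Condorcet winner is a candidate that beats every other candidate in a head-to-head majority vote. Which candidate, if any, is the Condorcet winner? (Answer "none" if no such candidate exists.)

Ferraro

Head-to-head results (19 voters):
Rivera vs Ruiz: 8+5 = 13 for Rivera, 6 for Ruiz — Rivera by 13–6.
Rivera–Ivanov: Ivanov 12–7.
Rivera vs Osei: 8+2+4 = 14 for Rivera, 5 for Osei — Rivera by 14–5.
Rivera vs Ferraro: Rivera is ranked higher on 2+4 = 6 ballots, Ferraro on 13. Ferraro wins 13–6.
Rivera–Larsen: Rivera 12–7.
Ruiz vs Ivanov: Ruiz preferred on 2+5+4 = 11 ballots; Ruiz wins 11–8.
Ruiz vs Osei: 8+2+4 = 14 for Ruiz, 5 for Osei — Ruiz by 14–5.
Ruiz vs Ferraro: Ruiz preferred on 2+4 = 6 ballots; Ferraro wins 13–6.
Ruiz vs Larsen: 8+4 = 12 for Ruiz, 7 for Larsen — Ruiz by 12–7.
Ivanov vs Osei: Ivanov wins 12–7.
Ivanov vs Ferraro: Ivanov is ranked higher on 2+4 = 6 ballots, Ferraro on 13. Ferraro wins 13–6.
Ivanov vs Larsen: 12 to 7, Ivanov.
Osei vs Ferraro: 2 to 17, Ferraro.
Osei–Larsen: Larsen 19–0.
Ferraro vs Larsen: 17 to 2, Ferraro.
Ferraro wins every pairwise contest, so Ferraro is the Condorcet winner.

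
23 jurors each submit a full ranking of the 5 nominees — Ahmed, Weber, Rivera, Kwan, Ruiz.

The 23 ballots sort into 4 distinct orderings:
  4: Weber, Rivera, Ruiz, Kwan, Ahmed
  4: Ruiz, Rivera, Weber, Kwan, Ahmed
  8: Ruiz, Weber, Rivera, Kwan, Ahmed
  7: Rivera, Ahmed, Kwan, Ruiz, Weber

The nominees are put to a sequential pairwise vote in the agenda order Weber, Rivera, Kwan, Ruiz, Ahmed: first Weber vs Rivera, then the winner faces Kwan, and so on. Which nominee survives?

Round 1: Weber vs Rivera — 12–11, Weber advances.
Round 2: Weber vs Kwan — 16–7, Weber advances.
Round 3: Weber vs Ruiz — 4–19, Ruiz advances.
Round 4: Ruiz vs Ahmed — 16–7, Ruiz advances.
The agenda winner is Ruiz.

Ruiz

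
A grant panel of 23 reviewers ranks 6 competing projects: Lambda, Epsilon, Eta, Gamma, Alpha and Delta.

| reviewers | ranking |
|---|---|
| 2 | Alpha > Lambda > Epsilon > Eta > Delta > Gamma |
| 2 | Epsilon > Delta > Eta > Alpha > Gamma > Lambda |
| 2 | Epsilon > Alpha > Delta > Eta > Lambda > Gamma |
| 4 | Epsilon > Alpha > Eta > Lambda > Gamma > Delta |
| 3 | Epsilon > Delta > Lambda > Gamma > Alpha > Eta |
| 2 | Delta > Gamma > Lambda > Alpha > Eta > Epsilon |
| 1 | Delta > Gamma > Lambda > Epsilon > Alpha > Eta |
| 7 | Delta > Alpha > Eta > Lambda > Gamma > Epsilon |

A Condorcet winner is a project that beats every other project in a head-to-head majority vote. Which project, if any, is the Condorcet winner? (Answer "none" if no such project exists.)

Pairwise majorities:
Lambda vs Epsilon: Lambda wins 12–11.
Lambda vs Eta: Eta wins 15–8.
Lambda vs Gamma: Lambda wins 18–5.
Lambda vs Alpha: Alpha, 17–6.
Lambda vs Delta: Delta wins 17–6.
Epsilon vs Eta: Epsilon, 14–9.
Epsilon–Gamma: Epsilon 13–10.
Epsilon vs Alpha: Epsilon wins 12–11.
Epsilon–Delta: Epsilon 13–10.
Eta–Gamma: Eta 17–6.
Eta vs Alpha: Alpha wins 21–2.
Eta vs Delta: Delta wins 17–6.
Gamma–Alpha: Alpha 17–6.
Gamma vs Delta: Delta wins 19–4.
Alpha vs Delta: Delta wins 15–8.
Each project drops at least one matchup (Lambda loses to Eta; Epsilon loses to Lambda; Eta loses to Epsilon; Gamma loses to Lambda; Alpha loses to Epsilon; Delta loses to Epsilon); the cycle Lambda → Epsilon → Eta → Lambda rules out a Condorcet winner.

none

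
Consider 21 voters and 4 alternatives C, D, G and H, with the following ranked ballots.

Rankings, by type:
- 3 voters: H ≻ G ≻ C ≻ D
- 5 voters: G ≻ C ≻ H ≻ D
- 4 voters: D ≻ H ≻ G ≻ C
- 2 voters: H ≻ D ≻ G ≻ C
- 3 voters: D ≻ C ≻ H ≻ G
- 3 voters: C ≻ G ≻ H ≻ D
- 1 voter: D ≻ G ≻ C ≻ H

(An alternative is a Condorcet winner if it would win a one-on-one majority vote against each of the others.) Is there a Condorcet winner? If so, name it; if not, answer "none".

Head-to-head results (21 voters):
C vs D: C wins 11–10.
C vs G: G wins 15–6.
C–H: C 12–9.
D vs G: G wins 11–10.
D vs H: H wins 13–8.
G–H: H 12–9.
Every alternative loses at least once (C loses to G; D loses to C; G loses to H; H loses to C). The majority relation contains the cycle C → H → G → C, so there is no Condorcet winner.

none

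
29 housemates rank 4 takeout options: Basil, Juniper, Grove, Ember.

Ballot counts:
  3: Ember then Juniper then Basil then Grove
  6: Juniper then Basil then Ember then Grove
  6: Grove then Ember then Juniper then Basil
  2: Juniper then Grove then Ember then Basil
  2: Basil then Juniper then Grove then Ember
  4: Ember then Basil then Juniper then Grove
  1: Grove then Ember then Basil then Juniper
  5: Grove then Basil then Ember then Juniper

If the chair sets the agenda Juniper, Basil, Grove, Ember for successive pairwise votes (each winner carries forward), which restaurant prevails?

Ember

Round 1: Juniper vs Basil — 17–12, Juniper advances.
Round 2: Juniper vs Grove — 17–12, Juniper advances.
Round 3: Juniper vs Ember — 10–19, Ember advances.
Ember survives the agenda.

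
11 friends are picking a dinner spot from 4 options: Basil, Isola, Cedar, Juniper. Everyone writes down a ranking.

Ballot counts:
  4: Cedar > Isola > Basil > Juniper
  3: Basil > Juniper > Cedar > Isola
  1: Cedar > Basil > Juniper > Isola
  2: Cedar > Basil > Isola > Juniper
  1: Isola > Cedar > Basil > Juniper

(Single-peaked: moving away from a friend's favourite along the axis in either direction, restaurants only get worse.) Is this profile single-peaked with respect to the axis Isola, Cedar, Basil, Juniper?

yes

Axis positions: Isola=1, Cedar=2, Basil=3, Juniper=4.
Faction 1 (peak Cedar at position 2): ranking walks positions 2-1-3-4, expanding outward from the peak — single-peaked.
Faction 2 (peak Basil at position 3): ranking walks positions 3-4-2-1, expanding outward from the peak — single-peaked.
Faction 3 (peak Cedar at position 2): ranking walks positions 2-3-4-1, expanding outward from the peak — single-peaked.
Faction 4 (peak Cedar at position 2): ranking walks positions 2-3-1-4, expanding outward from the peak — single-peaked.
Faction 5 (peak Isola at position 1): ranking walks positions 1-2-3-4, expanding outward from the peak — single-peaked.
Every ranking is single-peaked on this axis.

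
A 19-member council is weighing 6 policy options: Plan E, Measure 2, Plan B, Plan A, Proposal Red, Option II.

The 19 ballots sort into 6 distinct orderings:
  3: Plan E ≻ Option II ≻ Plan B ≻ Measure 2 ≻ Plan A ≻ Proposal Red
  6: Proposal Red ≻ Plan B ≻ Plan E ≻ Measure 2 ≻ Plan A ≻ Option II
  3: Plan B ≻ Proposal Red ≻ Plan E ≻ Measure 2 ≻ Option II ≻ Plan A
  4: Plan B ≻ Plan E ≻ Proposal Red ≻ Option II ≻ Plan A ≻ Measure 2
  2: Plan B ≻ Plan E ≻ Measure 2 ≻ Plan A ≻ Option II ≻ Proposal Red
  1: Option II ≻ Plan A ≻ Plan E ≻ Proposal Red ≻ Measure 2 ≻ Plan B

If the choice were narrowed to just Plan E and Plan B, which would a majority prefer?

Ballots ranking Plan E above Plan B: 3 + 1 = 4.
Ballots ranking Plan B above Plan E: 19 − 4 = 15.
Plan B wins the head-to-head 15–4.

Plan B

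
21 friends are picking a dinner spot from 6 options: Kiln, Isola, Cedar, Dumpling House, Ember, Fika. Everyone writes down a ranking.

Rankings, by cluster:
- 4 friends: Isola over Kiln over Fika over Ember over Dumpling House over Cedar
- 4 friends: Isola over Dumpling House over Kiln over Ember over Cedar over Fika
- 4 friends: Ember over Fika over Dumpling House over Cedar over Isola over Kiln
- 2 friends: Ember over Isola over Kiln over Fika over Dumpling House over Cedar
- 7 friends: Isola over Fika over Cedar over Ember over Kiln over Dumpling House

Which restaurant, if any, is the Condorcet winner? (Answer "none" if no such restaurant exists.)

Isola

Head-to-head results (21 friends):
Kiln vs Isola: Isola, 21–0.
Kiln vs Cedar: Cedar wins 11–10.
Kiln vs Dumpling House: Kiln wins 13–8.
Kiln vs Ember: Ember wins 13–8.
Kiln vs Fika: Fika, 11–10.
Isola–Cedar: Isola 17–4.
Isola vs Dumpling House: Isola wins 17–4.
Isola–Ember: Isola 15–6.
Isola vs Fika: Isola wins 17–4.
Cedar vs Dumpling House: 7 to 14, Dumpling House.
Cedar vs Ember: Ember, 14–7.
Cedar vs Fika: 4 for Cedar, 17 for Fika — Fika by 17–4.
Dumpling House vs Ember: Dumpling House is ranked higher on 4 ballots, Ember on 17. Ember wins 17–4.
Dumpling House–Fika: Fika 17–4.
Ember vs Fika: 10 to 11, Fika.
Isola defeats every rival head-to-head and is the Condorcet winner.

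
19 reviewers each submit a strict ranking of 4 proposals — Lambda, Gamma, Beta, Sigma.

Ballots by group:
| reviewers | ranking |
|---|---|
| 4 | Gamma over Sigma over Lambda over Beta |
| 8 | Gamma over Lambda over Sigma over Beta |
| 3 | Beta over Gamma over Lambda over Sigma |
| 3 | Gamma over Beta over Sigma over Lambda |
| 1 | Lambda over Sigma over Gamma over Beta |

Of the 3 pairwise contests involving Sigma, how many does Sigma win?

Sigma against each rival (19 reviewers):
Sigma vs Lambda: Lambda wins 12–7.
Sigma vs Gamma: 1 to 18, Gamma.
Sigma vs Beta: 4+8+1 = 13 for Sigma, 6 for Beta — Sigma by 13–6.
Sigma beats Beta; loses to Lambda, Gamma — 1 pairwise win.

1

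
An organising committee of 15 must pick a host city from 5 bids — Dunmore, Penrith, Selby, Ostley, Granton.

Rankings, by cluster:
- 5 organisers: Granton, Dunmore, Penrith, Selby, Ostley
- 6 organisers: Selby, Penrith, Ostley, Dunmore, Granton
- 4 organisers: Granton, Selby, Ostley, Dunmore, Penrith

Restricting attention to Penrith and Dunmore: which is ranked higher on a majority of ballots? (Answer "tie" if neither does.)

Dunmore

Ballots ranking Penrith above Dunmore: 6.
Ballots ranking Dunmore above Penrith: 15 − 6 = 9.
Dunmore wins the head-to-head 9–6.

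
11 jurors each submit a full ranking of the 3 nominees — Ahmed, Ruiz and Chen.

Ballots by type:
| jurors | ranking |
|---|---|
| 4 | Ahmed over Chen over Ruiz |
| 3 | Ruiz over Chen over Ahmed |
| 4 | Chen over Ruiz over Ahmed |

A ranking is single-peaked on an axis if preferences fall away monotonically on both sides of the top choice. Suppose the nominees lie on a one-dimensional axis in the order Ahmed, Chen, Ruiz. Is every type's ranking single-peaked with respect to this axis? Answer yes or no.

Axis positions: Ahmed=1, Chen=2, Ruiz=3.
Type 1 (peak Ahmed at position 1): ranking walks positions 1-2-3, expanding outward from the peak — single-peaked.
Type 2 (peak Ruiz at position 3): ranking walks positions 3-2-1, expanding outward from the peak — single-peaked.
Type 3 (peak Chen at position 2): ranking walks positions 2-3-1, expanding outward from the peak — single-peaked.
Every ranking is single-peaked on this axis.

yes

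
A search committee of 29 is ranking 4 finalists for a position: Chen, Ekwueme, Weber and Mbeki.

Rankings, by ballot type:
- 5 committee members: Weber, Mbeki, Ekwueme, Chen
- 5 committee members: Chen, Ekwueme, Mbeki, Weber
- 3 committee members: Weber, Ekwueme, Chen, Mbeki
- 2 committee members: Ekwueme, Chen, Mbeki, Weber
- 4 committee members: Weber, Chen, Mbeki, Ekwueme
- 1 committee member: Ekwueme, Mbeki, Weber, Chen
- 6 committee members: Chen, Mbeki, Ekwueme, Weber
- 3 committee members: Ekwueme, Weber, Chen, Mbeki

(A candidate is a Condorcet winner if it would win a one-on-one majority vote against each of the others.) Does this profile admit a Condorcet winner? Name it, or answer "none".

none

Pairwise majorities:
Chen vs Ekwueme: Chen is ranked higher on 5+4+6 = 15 ballots, Ekwueme on 14. Chen wins 15–14.
Chen vs Weber: 13 to 16, Weber.
Chen vs Mbeki: Chen is ranked higher on 5+3+2+4+6+3 = 23 ballots, Mbeki on 6. Chen wins 23–6.
Ekwueme vs Weber: 5+2+1+6+3 = 17 for Ekwueme, 12 for Weber — Ekwueme by 17–12.
Ekwueme vs Mbeki: Ekwueme is ranked higher on 5+3+2+1+3 = 14 ballots, Mbeki on 15. Mbeki wins 15–14.
Weber vs Mbeki: 5+3+4+3 = 15 for Weber, 14 for Mbeki — Weber by 15–14.
No candidate is unbeaten: Chen loses to Weber; Ekwueme loses to Chen; Weber loses to Ekwueme; Mbeki loses to Chen. In particular Chen beats Ekwueme beats Weber beats Chen is a majority cycle — no Condorcet winner exists.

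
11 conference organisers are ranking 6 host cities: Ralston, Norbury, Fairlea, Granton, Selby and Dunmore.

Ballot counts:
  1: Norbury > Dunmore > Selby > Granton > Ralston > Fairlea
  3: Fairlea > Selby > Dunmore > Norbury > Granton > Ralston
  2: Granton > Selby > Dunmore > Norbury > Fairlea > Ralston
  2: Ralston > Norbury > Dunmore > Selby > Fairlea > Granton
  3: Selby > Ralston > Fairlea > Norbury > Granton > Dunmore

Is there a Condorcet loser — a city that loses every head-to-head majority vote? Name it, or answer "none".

Head-to-head results (11 organisers):
Ralston vs Norbury: Ralston preferred on 2+3 = 5 ballots; Norbury wins 6–5.
Ralston vs Fairlea: Ralston wins 6–5.
Ralston vs Granton: 5 to 6, Granton.
Ralston–Selby: Selby 9–2.
Ralston vs Dunmore: 5 to 6, Dunmore.
Norbury vs Fairlea: Norbury is ranked higher on 1+2+2 = 5 ballots, Fairlea on 6. Fairlea wins 6–5.
Norbury vs Granton: Norbury is ranked higher on 1+3+2+3 = 9 ballots, Granton on 2. Norbury wins 9–2.
Norbury vs Selby: Selby wins 8–3.
Norbury vs Dunmore: Norbury wins 6–5.
Fairlea vs Granton: Fairlea, 8–3.
Fairlea vs Selby: 3 for Fairlea, 8 for Selby — Selby by 8–3.
Fairlea–Dunmore: Fairlea 6–5.
Granton vs Selby: Granton is ranked higher on 2 ballots, Selby on 9. Selby wins 9–2.
Granton vs Dunmore: Dunmore, 6–5.
Selby vs Dunmore: Selby is ranked higher on 3+2+3 = 8 ballots, Dunmore on 3. Selby wins 8–3.
Each city has at least one pairwise win (Ralston beats Fairlea; Norbury beats Ralston; Fairlea beats Norbury; Granton beats Ralston; Selby beats Ralston; Dunmore beats Ralston) — no Condorcet loser.

none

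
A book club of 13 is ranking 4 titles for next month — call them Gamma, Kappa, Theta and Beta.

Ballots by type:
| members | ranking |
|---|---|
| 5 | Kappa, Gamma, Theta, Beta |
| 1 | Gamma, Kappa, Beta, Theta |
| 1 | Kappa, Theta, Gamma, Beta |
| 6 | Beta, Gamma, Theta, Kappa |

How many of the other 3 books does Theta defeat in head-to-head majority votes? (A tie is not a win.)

Theta against each rival (13 members):
Theta vs Gamma: Theta preferred on 1 ballot; Gamma wins 12–1.
Theta vs Kappa: Theta preferred on 6 ballots; Kappa wins 7–6.
Theta vs Beta: 5+1 = 6 for Theta, 7 for Beta — Beta by 7–6.
Theta beats no one; loses to Gamma, Kappa, Beta — 0 pairwise wins.

0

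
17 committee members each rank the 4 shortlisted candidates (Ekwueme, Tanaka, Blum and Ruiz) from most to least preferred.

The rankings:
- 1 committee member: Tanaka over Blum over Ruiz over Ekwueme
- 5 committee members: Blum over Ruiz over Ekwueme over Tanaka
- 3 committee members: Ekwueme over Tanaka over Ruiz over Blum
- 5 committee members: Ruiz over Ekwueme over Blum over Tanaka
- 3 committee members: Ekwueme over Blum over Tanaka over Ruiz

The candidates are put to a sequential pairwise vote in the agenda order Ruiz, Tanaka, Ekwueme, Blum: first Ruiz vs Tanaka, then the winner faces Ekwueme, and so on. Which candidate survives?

Blum

Round 1: Ruiz vs Tanaka — 10–7, Ruiz advances.
Round 2: Ruiz vs Ekwueme — 11–6, Ruiz advances.
Round 3: Ruiz vs Blum — 8–9, Blum advances.
Blum survives the agenda.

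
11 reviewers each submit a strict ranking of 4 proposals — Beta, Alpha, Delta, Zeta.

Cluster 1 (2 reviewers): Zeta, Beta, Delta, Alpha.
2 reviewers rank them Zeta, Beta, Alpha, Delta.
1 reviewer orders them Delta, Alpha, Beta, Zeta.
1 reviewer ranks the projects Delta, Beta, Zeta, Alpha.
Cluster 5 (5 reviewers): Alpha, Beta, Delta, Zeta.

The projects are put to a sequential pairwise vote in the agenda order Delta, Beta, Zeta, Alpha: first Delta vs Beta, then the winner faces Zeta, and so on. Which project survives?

Alpha

Round 1: Delta vs Beta — 2–9, Beta advances.
Round 2: Beta vs Zeta — 7–4, Beta advances.
Round 3: Beta vs Alpha — 5–6, Alpha advances.
Alpha survives the agenda.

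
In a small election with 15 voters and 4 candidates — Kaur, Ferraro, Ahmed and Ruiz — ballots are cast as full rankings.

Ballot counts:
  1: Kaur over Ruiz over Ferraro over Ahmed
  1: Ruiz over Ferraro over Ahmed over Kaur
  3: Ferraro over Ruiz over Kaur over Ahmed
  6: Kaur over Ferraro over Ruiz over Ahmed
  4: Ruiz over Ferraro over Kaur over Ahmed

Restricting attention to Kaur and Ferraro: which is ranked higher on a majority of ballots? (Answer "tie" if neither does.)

Ballots ranking Kaur above Ferraro: 1 + 6 = 7.
Ballots ranking Ferraro above Kaur: 15 − 7 = 8.
Ferraro wins the head-to-head 8–7.

Ferraro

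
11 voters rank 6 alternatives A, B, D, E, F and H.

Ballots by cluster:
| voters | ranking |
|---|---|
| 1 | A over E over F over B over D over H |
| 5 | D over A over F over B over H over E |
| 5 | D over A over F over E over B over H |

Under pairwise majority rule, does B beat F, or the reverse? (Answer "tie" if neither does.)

F

No ballot ranks B above F: 0.
Ballots ranking F above B: 11 − 0 = 11.
F wins the head-to-head 11–0.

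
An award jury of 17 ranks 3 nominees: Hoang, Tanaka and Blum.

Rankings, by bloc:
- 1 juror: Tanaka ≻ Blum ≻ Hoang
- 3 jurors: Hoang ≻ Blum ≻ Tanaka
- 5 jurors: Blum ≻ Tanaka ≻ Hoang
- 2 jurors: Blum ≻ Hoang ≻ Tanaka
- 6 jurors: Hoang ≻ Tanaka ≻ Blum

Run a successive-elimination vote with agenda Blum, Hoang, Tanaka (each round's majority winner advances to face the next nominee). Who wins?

Hoang

Round 1: Blum vs Hoang — 8–9, Hoang advances.
Round 2: Hoang vs Tanaka — 11–6, Hoang advances.
Hoang survives the agenda.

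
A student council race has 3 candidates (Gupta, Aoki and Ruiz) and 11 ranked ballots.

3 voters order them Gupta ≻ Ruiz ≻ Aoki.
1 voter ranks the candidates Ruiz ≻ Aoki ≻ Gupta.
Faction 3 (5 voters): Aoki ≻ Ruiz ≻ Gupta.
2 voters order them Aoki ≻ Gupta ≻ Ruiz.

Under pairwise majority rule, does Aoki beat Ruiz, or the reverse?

Ballots ranking Aoki above Ruiz: 5 + 2 = 7.
Ballots ranking Ruiz above Aoki: 11 − 7 = 4.
Aoki wins the head-to-head 7–4.

Aoki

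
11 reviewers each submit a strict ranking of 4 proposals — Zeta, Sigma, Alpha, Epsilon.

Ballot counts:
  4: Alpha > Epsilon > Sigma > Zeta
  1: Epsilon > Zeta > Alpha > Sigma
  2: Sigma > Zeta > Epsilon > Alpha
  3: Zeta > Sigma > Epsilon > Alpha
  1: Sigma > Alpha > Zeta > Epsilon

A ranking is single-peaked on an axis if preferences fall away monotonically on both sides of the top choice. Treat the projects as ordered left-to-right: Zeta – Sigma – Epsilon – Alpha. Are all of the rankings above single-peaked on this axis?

no

Axis positions: Zeta=1, Sigma=2, Epsilon=3, Alpha=4.
Faction 1 (peak Alpha at position 4): ranking walks positions 4-3-2-1, expanding outward from the peak — single-peaked.
Faction 2: ranking walks positions 3-1-4-2; Zeta is ranked above Sigma even though Sigma lies between Zeta and the peak Epsilon on the axis — preferences dip and rise again. Not single-peaked.
Faction 3 (peak Sigma at position 2): ranking walks positions 2-1-3-4, expanding outward from the peak — single-peaked.
Faction 4 (peak Zeta at position 1): ranking walks positions 1-2-3-4, expanding outward from the peak — single-peaked.
Faction 5: ranking walks positions 2-4-1-3; Alpha is ranked above Epsilon even though Epsilon lies between Alpha and the peak Sigma on the axis — preferences dip and rise again. Not single-peaked.
Faction 2 violates single-peakedness, so the profile is not single-peaked on this axis.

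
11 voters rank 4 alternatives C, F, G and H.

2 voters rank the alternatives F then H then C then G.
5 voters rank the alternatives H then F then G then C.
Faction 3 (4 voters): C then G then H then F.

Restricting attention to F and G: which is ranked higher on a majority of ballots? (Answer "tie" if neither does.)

Ballots ranking F above G: 2 + 5 = 7.
Ballots ranking G above F: 11 − 7 = 4.
F wins the head-to-head 7–4.

F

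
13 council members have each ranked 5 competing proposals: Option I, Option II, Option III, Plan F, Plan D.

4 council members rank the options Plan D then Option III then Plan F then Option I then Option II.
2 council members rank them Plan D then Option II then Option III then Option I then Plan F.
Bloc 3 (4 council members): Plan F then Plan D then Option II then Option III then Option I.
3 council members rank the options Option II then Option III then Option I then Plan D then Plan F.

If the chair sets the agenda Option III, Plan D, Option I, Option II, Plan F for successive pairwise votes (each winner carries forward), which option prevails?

Plan D

Round 1: Option III vs Plan D — 3–10, Plan D advances.
Round 2: Plan D vs Option I — 10–3, Plan D advances.
Round 3: Plan D vs Option II — 10–3, Plan D advances.
Round 4: Plan D vs Plan F — 9–4, Plan D advances.
The agenda winner is Plan D.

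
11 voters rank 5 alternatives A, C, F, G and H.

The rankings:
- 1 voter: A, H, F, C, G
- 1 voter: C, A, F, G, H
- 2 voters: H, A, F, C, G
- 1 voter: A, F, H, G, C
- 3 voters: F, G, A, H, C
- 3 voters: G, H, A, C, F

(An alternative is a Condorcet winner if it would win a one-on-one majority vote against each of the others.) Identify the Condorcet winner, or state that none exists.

none

Check each pair by majority over 11 ballots:
A vs C: A preferred on 1+2+1+3+3 = 10 ballots; A wins 10–1.
A vs F: 1+1+2+1+3 = 8 for A, 3 for F — A by 8–3.
A vs G: A preferred on 1+1+2+1 = 5 ballots; G wins 6–5.
A vs H: 6 to 5, A.
C vs F: 4 to 7, F.
C vs G: C is ranked higher on 1+1+2 = 4 ballots, G on 7. G wins 7–4.
C vs H: 1 for C, 10 for H — H by 10–1.
F vs G: F preferred on 1+1+2+1+3 = 8 ballots; F wins 8–3.
F vs H: F preferred on 1+1+3 = 5 ballots; H wins 6–5.
G vs H: G is ranked higher on 1+3+3 = 7 ballots, H on 4. G wins 7–4.
Each alternative drops at least one matchup (A loses to G; C loses to A; F loses to A; G loses to F; H loses to A); the cycle A > F > G > A rules out a Condorcet winner.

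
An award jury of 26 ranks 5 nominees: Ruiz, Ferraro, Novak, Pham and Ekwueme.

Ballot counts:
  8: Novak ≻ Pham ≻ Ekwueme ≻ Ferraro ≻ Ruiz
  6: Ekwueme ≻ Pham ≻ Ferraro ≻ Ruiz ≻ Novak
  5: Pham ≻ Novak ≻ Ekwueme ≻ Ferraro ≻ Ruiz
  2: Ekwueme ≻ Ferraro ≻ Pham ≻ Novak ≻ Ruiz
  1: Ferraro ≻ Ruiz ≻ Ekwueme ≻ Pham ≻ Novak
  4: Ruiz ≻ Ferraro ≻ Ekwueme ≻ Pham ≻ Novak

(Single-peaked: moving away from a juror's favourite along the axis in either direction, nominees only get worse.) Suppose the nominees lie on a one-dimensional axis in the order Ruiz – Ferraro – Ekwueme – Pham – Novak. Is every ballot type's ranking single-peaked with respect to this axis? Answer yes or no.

yes

Axis positions: Ruiz=1, Ferraro=2, Ekwueme=3, Pham=4, Novak=5.
Ballot type 1 (peak Novak at position 5): ranking walks positions 5-4-3-2-1, expanding outward from the peak — single-peaked.
Ballot type 2 (peak Ekwueme at position 3): ranking walks positions 3-4-2-1-5, expanding outward from the peak — single-peaked.
Ballot type 3 (peak Pham at position 4): ranking walks positions 4-5-3-2-1, expanding outward from the peak — single-peaked.
Ballot type 4 (peak Ekwueme at position 3): ranking walks positions 3-2-4-5-1, expanding outward from the peak — single-peaked.
Ballot type 5 (peak Ferraro at position 2): ranking walks positions 2-1-3-4-5, expanding outward from the peak — single-peaked.
Ballot type 6 (peak Ruiz at position 1): ranking walks positions 1-2-3-4-5, expanding outward from the peak — single-peaked.
Every ranking is single-peaked on this axis.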